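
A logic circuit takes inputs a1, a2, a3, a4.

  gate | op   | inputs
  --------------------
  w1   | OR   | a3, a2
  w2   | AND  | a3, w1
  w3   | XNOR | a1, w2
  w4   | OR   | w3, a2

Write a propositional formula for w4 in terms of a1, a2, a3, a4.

w1 = a3 OR a2
w2 = a3 AND w1 = a3 AND (a3 OR a2)
w3 = a1 XNOR w2 = a1 XNOR (a3 AND (a3 OR a2))
w4 = w3 OR a2 = (a1 XNOR (a3 AND (a3 OR a2))) OR a2

(a1 XNOR (a3 AND (a3 OR a2))) OR a2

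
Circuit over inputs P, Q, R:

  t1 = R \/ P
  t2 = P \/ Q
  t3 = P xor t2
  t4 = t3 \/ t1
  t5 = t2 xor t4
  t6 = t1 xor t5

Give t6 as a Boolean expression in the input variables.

(R \/ P) xor ((P \/ Q) xor ((P xor (P \/ Q)) \/ (R \/ P)))

t1 = R \/ P
t2 = P \/ Q
t3 = P xor t2 = P xor (P \/ Q)
t4 = t3 \/ t1 = (P xor (P \/ Q)) \/ (R \/ P)
t5 = t2 xor t4 = (P \/ Q) xor ((P xor (P \/ Q)) \/ (R \/ P))
t6 = t1 xor t5 = (R \/ P) xor ((P \/ Q) xor ((P xor (P \/ Q)) \/ (R \/ P)))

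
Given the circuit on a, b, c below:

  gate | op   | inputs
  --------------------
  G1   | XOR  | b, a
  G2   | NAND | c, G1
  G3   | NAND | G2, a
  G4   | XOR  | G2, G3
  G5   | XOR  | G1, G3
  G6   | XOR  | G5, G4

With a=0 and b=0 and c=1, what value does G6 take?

G1 = 0 XOR 0 = 0
G2 = 1 NAND 0 = 1
G3 = 1 NAND 0 = 1
G4 = 1 XOR 1 = 0
G5 = 0 XOR 1 = 1
G6 = 1 XOR 0 = 1

1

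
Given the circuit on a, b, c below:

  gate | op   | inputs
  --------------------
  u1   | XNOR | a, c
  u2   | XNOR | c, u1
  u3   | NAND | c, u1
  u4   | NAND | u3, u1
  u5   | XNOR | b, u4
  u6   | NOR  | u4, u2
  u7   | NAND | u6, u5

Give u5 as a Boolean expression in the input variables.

u1 = a XNOR c
u3 = c NAND u1 = c NAND (a XNOR c)
u4 = u3 NAND u1 = (c NAND (a XNOR c)) NAND (a XNOR c)
u5 = b XNOR u4 = b XNOR ((c NAND (a XNOR c)) NAND (a XNOR c))

b XNOR ((c NAND (a XNOR c)) NAND (a XNOR c))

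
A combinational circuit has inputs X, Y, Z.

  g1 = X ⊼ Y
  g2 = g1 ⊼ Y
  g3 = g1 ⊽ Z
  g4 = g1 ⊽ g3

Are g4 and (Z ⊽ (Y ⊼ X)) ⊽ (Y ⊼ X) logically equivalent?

Yes

g1 = X ⊼ Y
g3 = g1 ⊽ Z = (X ⊼ Y) ⊽ Z
g4 = g1 ⊽ g3 = (X ⊼ Y) ⊽ ((X ⊼ Y) ⊽ Z)
At X=0, Y=0, Z=0: circuit gives 0, formula gives 0.
At X=1, Y=1, Z=1: circuit gives 1, formula gives 1.
Agrees on all 8 inputs.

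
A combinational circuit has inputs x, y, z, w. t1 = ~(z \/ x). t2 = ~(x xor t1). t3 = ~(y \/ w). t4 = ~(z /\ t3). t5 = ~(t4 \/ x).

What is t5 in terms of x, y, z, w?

~((~(z /\ (~(y \/ w)))) \/ x)

t3 = ~(y \/ w)
t4 = ~(z /\ t3) = ~(z /\ (~(y \/ w)))
t5 = ~(t4 \/ x) = ~((~(z /\ (~(y \/ w)))) \/ x)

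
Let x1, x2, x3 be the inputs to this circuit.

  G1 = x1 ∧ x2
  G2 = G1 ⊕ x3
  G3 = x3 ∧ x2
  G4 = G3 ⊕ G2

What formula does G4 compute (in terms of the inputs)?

(x3 ∧ x2) ⊕ ((x1 ∧ x2) ⊕ x3)

G1 = x1 ∧ x2
G2 = G1 ⊕ x3 = (x1 ∧ x2) ⊕ x3
G3 = x3 ∧ x2
G4 = G3 ⊕ G2 = (x3 ∧ x2) ⊕ ((x1 ∧ x2) ⊕ x3)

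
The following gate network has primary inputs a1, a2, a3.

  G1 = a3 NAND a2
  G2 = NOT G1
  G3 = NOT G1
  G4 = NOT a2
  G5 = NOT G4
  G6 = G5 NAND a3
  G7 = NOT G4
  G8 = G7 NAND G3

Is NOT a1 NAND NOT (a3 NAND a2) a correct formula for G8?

No

G1 = a3 NAND a2
G3 = NOT G1 = NOT (a3 NAND a2)
G4 = NOT a2
G7 = NOT G4 = NOT NOT a2
G8 = G7 NAND G3 = NOT NOT a2 NAND NOT (a3 NAND a2)
At a1=1, a2=1, a3=1: circuit gives 0, formula gives 1.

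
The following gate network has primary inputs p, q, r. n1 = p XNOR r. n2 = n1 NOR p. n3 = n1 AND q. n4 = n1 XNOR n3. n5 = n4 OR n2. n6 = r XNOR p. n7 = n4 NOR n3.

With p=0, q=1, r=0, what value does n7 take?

0

n1 = 0 XNOR 0 = 1
n3 = 1 AND 1 = 1
n4 = 1 XNOR 1 = 1
n7 = 1 NOR 1 = 0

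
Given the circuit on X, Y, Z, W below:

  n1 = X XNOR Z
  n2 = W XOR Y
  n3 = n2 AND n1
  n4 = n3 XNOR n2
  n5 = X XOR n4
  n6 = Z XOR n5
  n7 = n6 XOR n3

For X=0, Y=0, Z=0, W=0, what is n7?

n1 = 0 XNOR 0 = 1
n2 = 0 XOR 0 = 0
n3 = 0 AND 1 = 0
n4 = 0 XNOR 0 = 1
n5 = 0 XOR 1 = 1
n6 = 0 XOR 1 = 1
n7 = 1 XOR 0 = 1

1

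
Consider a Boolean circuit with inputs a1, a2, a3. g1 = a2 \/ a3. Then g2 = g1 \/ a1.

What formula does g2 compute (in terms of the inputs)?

(a2 \/ a3) \/ a1

g1 = a2 \/ a3
g2 = g1 \/ a1 = (a2 \/ a3) \/ a1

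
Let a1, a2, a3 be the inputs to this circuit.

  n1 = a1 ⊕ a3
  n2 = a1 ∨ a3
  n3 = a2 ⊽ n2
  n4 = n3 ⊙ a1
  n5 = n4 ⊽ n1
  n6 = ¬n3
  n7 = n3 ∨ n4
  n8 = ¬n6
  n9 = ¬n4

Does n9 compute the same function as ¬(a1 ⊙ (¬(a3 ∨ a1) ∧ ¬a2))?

Yes

n2 = a1 ∨ a3
n3 = a2 ⊽ n2 = a2 ⊽ (a1 ∨ a3)
n4 = n3 ⊙ a1 = (a2 ⊽ (a1 ∨ a3)) ⊙ a1
n9 = ¬n4 = ¬((a2 ⊽ (a1 ∨ a3)) ⊙ a1)
At a1=0, a2=0, a3=1: circuit gives 0, formula gives 0.
At a1=0, a2=0, a3=0: circuit gives 1, formula gives 1.
Agrees on all 8 inputs.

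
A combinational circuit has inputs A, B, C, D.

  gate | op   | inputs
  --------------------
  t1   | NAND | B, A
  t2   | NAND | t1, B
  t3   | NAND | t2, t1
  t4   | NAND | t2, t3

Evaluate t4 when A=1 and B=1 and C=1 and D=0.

0

t1 = 1 NAND 1 = 0
t2 = 0 NAND 1 = 1
t3 = 1 NAND 0 = 1
t4 = 1 NAND 1 = 0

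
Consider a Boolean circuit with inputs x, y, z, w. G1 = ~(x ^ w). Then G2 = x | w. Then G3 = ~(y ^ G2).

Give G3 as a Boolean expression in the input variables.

G2 = x | w
G3 = ~(y ^ G2) = ~(y ^ (x | w))

~(y ^ (x | w))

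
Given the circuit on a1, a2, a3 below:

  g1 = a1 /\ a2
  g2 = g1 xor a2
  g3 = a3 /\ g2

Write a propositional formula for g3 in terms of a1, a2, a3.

a3 /\ ((a1 /\ a2) xor a2)

g1 = a1 /\ a2
g2 = g1 xor a2 = (a1 /\ a2) xor a2
g3 = a3 /\ g2 = a3 /\ ((a1 /\ a2) xor a2)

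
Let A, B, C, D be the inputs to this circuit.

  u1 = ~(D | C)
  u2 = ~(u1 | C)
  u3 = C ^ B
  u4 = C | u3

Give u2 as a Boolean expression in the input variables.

~((~(D | C)) | C)

u1 = ~(D | C)
u2 = ~(u1 | C) = ~((~(D | C)) | C)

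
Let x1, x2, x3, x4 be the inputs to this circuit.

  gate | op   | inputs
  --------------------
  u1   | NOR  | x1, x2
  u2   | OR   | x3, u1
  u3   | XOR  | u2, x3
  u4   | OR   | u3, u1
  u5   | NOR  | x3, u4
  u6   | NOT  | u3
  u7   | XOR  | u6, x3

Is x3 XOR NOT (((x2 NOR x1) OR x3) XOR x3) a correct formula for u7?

Yes

u1 = x1 NOR x2
u2 = x3 OR u1 = x3 OR (x1 NOR x2)
u3 = u2 XOR x3 = (x3 OR (x1 NOR x2)) XOR x3
u6 = NOT u3 = NOT ((x3 OR (x1 NOR x2)) XOR x3)
u7 = u6 XOR x3 = NOT ((x3 OR (x1 NOR x2)) XOR x3) XOR x3
At x1=0, x2=0, x3=0, x4=0: circuit gives 0, formula gives 0.
At x1=0, x2=1, x3=0, x4=0: circuit gives 1, formula gives 1.
Agrees on all 16 inputs.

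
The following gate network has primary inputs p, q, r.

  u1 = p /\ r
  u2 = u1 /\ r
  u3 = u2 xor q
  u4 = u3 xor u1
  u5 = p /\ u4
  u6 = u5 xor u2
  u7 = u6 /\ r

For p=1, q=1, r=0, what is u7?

0

u1 = 1 /\ 0 = 0
u2 = 0 /\ 0 = 0
u3 = 0 xor 1 = 1
u4 = 1 xor 0 = 1
u5 = 1 /\ 1 = 1
u6 = 1 xor 0 = 1
u7 = 1 /\ 0 = 0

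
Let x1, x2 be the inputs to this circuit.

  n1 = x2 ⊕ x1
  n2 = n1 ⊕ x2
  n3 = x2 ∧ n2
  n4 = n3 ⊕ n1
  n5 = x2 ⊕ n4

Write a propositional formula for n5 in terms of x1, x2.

n1 = x2 ⊕ x1
n2 = n1 ⊕ x2 = (x2 ⊕ x1) ⊕ x2
n3 = x2 ∧ n2 = x2 ∧ ((x2 ⊕ x1) ⊕ x2)
n4 = n3 ⊕ n1 = (x2 ∧ ((x2 ⊕ x1) ⊕ x2)) ⊕ (x2 ⊕ x1)
n5 = x2 ⊕ n4 = x2 ⊕ ((x2 ∧ ((x2 ⊕ x1) ⊕ x2)) ⊕ (x2 ⊕ x1))

x2 ⊕ ((x2 ∧ ((x2 ⊕ x1) ⊕ x2)) ⊕ (x2 ⊕ x1))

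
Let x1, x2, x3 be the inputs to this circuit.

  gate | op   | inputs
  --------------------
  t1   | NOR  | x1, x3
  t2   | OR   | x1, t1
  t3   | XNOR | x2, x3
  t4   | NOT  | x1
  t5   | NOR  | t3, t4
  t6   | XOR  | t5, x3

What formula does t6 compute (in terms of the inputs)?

((x2 XNOR x3) NOR NOT x1) XOR x3

t3 = x2 XNOR x3
t4 = NOT x1
t5 = t3 NOR t4 = (x2 XNOR x3) NOR NOT x1
t6 = t5 XOR x3 = ((x2 XNOR x3) NOR NOT x1) XOR x3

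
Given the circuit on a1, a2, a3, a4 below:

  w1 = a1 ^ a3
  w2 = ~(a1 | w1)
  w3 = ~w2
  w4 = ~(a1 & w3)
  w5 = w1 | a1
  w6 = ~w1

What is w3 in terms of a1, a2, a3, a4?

w1 = a1 ^ a3
w2 = ~(a1 | w1) = ~(a1 | (a1 ^ a3))
w3 = ~w2 = ~(~(a1 | (a1 ^ a3)))

~(~(a1 | (a1 ^ a3)))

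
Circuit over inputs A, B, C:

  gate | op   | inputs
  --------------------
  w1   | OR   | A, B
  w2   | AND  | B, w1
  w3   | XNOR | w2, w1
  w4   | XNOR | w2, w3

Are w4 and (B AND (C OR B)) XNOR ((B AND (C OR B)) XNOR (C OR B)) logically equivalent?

w1 = A OR B
w2 = B AND w1 = B AND (A OR B)
w3 = w2 XNOR w1 = (B AND (A OR B)) XNOR (A OR B)
w4 = w2 XNOR w3 = (B AND (A OR B)) XNOR ((B AND (A OR B)) XNOR (A OR B))
At A=0, B=0, C=1: circuit gives 0, formula gives 1.

No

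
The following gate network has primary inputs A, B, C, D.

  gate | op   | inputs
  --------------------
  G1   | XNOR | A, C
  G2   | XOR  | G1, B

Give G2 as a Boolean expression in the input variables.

(A XNOR C) XOR B

G1 = A XNOR C
G2 = G1 XOR B = (A XNOR C) XOR B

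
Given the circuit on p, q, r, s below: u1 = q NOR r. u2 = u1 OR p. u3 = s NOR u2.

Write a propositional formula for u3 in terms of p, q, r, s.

s NOR ((q NOR r) OR p)

u1 = q NOR r
u2 = u1 OR p = (q NOR r) OR p
u3 = s NOR u2 = s NOR ((q NOR r) OR p)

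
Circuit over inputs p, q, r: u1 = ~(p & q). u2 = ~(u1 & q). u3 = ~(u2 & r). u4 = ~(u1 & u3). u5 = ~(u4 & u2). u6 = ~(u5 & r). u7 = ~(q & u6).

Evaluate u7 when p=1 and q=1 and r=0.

u1 = ~(1 & 1) = 0
u2 = ~(0 & 1) = 1
u3 = ~(1 & 0) = 1
u4 = ~(0 & 1) = 1
u5 = ~(1 & 1) = 0
u6 = ~(0 & 0) = 1
u7 = ~(1 & 1) = 0

0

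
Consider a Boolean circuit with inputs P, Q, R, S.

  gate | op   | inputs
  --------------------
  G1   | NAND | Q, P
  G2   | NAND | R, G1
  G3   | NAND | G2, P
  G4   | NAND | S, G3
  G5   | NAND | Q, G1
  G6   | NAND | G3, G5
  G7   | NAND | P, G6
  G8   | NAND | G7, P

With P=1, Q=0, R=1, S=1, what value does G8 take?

G1 = 0 NAND 1 = 1
G2 = 1 NAND 1 = 0
G3 = 0 NAND 1 = 1
G5 = 0 NAND 1 = 1
G6 = 1 NAND 1 = 0
G7 = 1 NAND 0 = 1
G8 = 1 NAND 1 = 0

0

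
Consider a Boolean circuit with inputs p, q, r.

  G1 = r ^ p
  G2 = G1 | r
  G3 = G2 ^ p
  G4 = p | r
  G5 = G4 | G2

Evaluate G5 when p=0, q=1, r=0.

G1 = 0 ^ 0 = 0
G2 = 0 | 0 = 0
G4 = 0 | 0 = 0
G5 = 0 | 0 = 0

0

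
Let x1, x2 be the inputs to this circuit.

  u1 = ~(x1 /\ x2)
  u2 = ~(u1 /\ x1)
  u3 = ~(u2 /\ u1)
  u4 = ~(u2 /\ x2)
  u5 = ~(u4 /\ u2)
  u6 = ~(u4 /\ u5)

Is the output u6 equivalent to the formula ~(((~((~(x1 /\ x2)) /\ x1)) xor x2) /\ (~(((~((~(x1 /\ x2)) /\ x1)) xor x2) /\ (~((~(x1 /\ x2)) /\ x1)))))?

No

u1 = ~(x1 /\ x2)
u2 = ~(u1 /\ x1) = ~((~(x1 /\ x2)) /\ x1)
u4 = ~(u2 /\ x2) = ~((~((~(x1 /\ x2)) /\ x1)) /\ x2)
u5 = ~(u4 /\ u2) = ~((~((~((~(x1 /\ x2)) /\ x1)) /\ x2)) /\ (~((~(x1 /\ x2)) /\ x1)))
u6 = ~(u4 /\ u5) = ~((~((~((~(x1 /\ x2)) /\ x1)) /\ x2)) /\ (~((~((~((~(x1 /\ x2)) /\ x1)) /\ x2)) /\ (~((~(x1 /\ x2)) /\ x1)))))
At x1=1, x2=0: circuit gives 0, formula gives 1.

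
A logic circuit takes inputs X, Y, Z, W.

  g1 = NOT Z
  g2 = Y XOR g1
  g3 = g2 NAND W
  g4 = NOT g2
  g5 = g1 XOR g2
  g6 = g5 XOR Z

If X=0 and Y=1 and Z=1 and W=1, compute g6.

g1 = NOT 1 = 0
g2 = 1 XOR 0 = 1
g5 = 0 XOR 1 = 1
g6 = 1 XOR 1 = 0

0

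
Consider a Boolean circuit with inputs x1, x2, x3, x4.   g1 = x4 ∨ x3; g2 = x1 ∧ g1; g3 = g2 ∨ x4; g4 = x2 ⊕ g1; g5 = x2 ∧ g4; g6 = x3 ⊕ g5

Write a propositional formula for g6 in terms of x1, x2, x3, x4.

x3 ⊕ (x2 ∧ (x2 ⊕ (x4 ∨ x3)))

g1 = x4 ∨ x3
g4 = x2 ⊕ g1 = x2 ⊕ (x4 ∨ x3)
g5 = x2 ∧ g4 = x2 ∧ (x2 ⊕ (x4 ∨ x3))
g6 = x3 ⊕ g5 = x3 ⊕ (x2 ∧ (x2 ⊕ (x4 ∨ x3)))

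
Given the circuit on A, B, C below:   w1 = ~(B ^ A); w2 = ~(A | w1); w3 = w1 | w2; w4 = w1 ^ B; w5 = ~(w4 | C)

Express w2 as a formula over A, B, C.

w1 = ~(B ^ A)
w2 = ~(A | w1) = ~(A | (~(B ^ A)))

~(A | (~(B ^ A)))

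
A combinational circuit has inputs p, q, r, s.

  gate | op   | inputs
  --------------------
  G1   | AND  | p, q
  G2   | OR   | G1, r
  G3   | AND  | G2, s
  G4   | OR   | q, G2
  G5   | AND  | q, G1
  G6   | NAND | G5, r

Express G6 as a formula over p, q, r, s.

G1 = p AND q
G5 = q AND G1 = q AND (p AND q)
G6 = G5 NAND r = (q AND (p AND q)) NAND r

(q AND (p AND q)) NAND r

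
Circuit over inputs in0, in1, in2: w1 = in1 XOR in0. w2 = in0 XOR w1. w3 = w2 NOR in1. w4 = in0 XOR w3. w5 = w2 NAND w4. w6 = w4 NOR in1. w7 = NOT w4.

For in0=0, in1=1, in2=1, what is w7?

w1 = 1 XOR 0 = 1
w2 = 0 XOR 1 = 1
w3 = 1 NOR 1 = 0
w4 = 0 XOR 0 = 0
w7 = NOT 0 = 1

1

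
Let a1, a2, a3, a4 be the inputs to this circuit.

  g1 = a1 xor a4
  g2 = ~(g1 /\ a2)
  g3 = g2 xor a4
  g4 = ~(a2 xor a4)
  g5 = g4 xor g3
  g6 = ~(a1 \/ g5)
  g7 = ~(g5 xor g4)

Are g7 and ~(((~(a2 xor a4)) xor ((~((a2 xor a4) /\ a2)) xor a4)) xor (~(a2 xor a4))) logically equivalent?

No

g1 = a1 xor a4
g2 = ~(g1 /\ a2) = ~((a1 xor a4) /\ a2)
g3 = g2 xor a4 = (~((a1 xor a4) /\ a2)) xor a4
g4 = ~(a2 xor a4)
g5 = g4 xor g3 = (~(a2 xor a4)) xor ((~((a1 xor a4) /\ a2)) xor a4)
g7 = ~(g5 xor g4) = ~(((~(a2 xor a4)) xor ((~((a1 xor a4) /\ a2)) xor a4)) xor (~(a2 xor a4)))
At a1=0, a2=1, a3=0, a4=0: circuit gives 0, formula gives 1.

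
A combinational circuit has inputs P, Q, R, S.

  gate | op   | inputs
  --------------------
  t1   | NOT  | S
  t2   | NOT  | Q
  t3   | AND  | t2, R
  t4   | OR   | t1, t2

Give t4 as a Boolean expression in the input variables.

t1 = NOT S
t2 = NOT Q
t4 = t1 OR t2 = NOT S OR NOT Q

NOT S OR NOT Q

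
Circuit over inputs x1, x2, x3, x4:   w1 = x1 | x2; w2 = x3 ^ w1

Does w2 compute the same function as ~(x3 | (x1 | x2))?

w1 = x1 | x2
w2 = x3 ^ w1 = x3 ^ (x1 | x2)
At x1=0, x2=0, x3=0, x4=0: circuit gives 0, formula gives 1.

No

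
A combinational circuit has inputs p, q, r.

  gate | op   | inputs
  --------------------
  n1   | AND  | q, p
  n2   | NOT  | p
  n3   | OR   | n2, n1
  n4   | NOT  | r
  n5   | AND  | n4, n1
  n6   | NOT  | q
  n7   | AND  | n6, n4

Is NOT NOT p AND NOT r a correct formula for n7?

n4 = NOT r
n6 = NOT q
n7 = n6 AND n4 = NOT q AND NOT r
At p=0, q=0, r=0: circuit gives 1, formula gives 0.

No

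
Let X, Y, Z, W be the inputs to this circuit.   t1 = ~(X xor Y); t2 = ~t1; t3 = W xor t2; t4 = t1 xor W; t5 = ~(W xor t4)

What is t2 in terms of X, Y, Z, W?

t1 = ~(X xor Y)
t2 = ~t1 = ~(~(X xor Y))

~(~(X xor Y))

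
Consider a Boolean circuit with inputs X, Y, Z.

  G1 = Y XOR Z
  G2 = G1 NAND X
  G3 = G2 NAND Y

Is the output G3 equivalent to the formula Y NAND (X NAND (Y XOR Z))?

Yes

G1 = Y XOR Z
G2 = G1 NAND X = (Y XOR Z) NAND X
G3 = G2 NAND Y = ((Y XOR Z) NAND X) NAND Y
At X=0, Y=1, Z=0: circuit gives 0, formula gives 0.
At X=0, Y=0, Z=0: circuit gives 1, formula gives 1.
Agrees on all 8 inputs.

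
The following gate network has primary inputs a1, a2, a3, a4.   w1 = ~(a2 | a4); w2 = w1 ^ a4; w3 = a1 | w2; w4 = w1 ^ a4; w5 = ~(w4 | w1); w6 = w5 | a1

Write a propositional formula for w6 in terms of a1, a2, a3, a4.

w1 = ~(a2 | a4)
w4 = w1 ^ a4 = (~(a2 | a4)) ^ a4
w5 = ~(w4 | w1) = ~(((~(a2 | a4)) ^ a4) | (~(a2 | a4)))
w6 = w5 | a1 = (~(((~(a2 | a4)) ^ a4) | (~(a2 | a4)))) | a1

(~(((~(a2 | a4)) ^ a4) | (~(a2 | a4)))) | a1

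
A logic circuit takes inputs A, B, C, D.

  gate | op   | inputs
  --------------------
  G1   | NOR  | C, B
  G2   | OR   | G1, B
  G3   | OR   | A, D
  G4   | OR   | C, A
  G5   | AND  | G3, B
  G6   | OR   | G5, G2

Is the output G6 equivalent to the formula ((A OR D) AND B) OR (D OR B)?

No

G1 = C NOR B
G2 = G1 OR B = (C NOR B) OR B
G3 = A OR D
G5 = G3 AND B = (A OR D) AND B
G6 = G5 OR G2 = ((A OR D) AND B) OR ((C NOR B) OR B)
At A=0, B=0, C=0, D=0: circuit gives 1, formula gives 0.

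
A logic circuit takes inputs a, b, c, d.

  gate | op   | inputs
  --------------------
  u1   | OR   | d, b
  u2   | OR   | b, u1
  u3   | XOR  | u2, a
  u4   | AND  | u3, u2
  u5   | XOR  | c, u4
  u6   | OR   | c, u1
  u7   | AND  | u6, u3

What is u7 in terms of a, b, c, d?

u1 = d OR b
u2 = b OR u1 = b OR (d OR b)
u3 = u2 XOR a = (b OR (d OR b)) XOR a
u6 = c OR u1 = c OR (d OR b)
u7 = u6 AND u3 = (c OR (d OR b)) AND ((b OR (d OR b)) XOR a)

(c OR (d OR b)) AND ((b OR (d OR b)) XOR a)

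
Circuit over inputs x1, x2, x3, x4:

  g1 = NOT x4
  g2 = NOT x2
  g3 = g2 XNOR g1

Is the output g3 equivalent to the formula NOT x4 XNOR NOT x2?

g1 = NOT x4
g2 = NOT x2
g3 = g2 XNOR g1 = NOT x2 XNOR NOT x4
At x1=0, x2=0, x3=0, x4=1: circuit gives 0, formula gives 0.
At x1=0, x2=0, x3=0, x4=0: circuit gives 1, formula gives 1.
Agrees on all 16 inputs.

Yes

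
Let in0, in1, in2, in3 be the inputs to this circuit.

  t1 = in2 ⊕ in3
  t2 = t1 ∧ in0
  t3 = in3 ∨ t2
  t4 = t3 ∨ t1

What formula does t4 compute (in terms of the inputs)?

(in3 ∨ ((in2 ⊕ in3) ∧ in0)) ∨ (in2 ⊕ in3)

t1 = in2 ⊕ in3
t2 = t1 ∧ in0 = (in2 ⊕ in3) ∧ in0
t3 = in3 ∨ t2 = in3 ∨ ((in2 ⊕ in3) ∧ in0)
t4 = t3 ∨ t1 = (in3 ∨ ((in2 ⊕ in3) ∧ in0)) ∨ (in2 ⊕ in3)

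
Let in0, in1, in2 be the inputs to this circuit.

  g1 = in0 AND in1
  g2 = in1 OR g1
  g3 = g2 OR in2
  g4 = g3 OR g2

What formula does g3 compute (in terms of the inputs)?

g1 = in0 AND in1
g2 = in1 OR g1 = in1 OR (in0 AND in1)
g3 = g2 OR in2 = (in1 OR (in0 AND in1)) OR in2

(in1 OR (in0 AND in1)) OR in2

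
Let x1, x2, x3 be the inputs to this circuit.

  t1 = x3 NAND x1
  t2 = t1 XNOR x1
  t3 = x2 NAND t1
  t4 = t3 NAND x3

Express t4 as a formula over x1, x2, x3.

(x2 NAND (x3 NAND x1)) NAND x3

t1 = x3 NAND x1
t3 = x2 NAND t1 = x2 NAND (x3 NAND x1)
t4 = t3 NAND x3 = (x2 NAND (x3 NAND x1)) NAND x3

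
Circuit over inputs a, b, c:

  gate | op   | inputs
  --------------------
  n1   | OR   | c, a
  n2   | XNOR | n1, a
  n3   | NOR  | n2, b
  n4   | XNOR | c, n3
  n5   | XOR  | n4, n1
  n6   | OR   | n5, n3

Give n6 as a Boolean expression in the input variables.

n1 = c OR a
n2 = n1 XNOR a = (c OR a) XNOR a
n3 = n2 NOR b = ((c OR a) XNOR a) NOR b
n4 = c XNOR n3 = c XNOR (((c OR a) XNOR a) NOR b)
n5 = n4 XOR n1 = (c XNOR (((c OR a) XNOR a) NOR b)) XOR (c OR a)
n6 = n5 OR n3 = ((c XNOR (((c OR a) XNOR a) NOR b)) XOR (c OR a)) OR (((c OR a) XNOR a) NOR b)

((c XNOR (((c OR a) XNOR a) NOR b)) XOR (c OR a)) OR (((c OR a) XNOR a) NOR b)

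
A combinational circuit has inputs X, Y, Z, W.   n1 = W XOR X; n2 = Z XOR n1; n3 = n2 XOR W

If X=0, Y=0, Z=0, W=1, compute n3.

n1 = 1 XOR 0 = 1
n2 = 0 XOR 1 = 1
n3 = 1 XOR 1 = 0

0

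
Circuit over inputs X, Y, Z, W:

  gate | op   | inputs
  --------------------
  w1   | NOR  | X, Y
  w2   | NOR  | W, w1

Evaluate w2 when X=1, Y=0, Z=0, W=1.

0

w1 = 1 NOR 0 = 0
w2 = 1 NOR 0 = 0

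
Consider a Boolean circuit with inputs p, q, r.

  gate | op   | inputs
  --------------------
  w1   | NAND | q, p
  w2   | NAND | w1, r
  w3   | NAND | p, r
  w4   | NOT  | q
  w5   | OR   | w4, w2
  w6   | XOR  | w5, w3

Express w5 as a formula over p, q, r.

w1 = q NAND p
w2 = w1 NAND r = (q NAND p) NAND r
w4 = NOT q
w5 = w4 OR w2 = NOT q OR ((q NAND p) NAND r)

NOT q OR ((q NAND p) NAND r)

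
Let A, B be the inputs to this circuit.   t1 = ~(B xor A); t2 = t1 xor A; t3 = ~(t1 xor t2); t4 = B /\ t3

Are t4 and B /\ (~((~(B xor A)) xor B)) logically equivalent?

t1 = ~(B xor A)
t2 = t1 xor A = (~(B xor A)) xor A
t3 = ~(t1 xor t2) = ~((~(B xor A)) xor ((~(B xor A)) xor A))
t4 = B /\ t3 = B /\ (~((~(B xor A)) xor ((~(B xor A)) xor A)))
At A=0, B=1: circuit gives 1, formula gives 0.

No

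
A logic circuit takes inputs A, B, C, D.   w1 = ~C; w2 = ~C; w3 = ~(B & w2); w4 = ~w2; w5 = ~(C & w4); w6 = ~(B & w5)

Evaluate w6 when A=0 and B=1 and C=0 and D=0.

0

w2 = ~0 = 1
w4 = ~1 = 0
w5 = ~(0 & 0) = 1
w6 = ~(1 & 1) = 0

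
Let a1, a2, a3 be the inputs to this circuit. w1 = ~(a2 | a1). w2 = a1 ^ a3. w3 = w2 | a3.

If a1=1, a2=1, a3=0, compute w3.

1

w2 = 1 ^ 0 = 1
w3 = 1 | 0 = 1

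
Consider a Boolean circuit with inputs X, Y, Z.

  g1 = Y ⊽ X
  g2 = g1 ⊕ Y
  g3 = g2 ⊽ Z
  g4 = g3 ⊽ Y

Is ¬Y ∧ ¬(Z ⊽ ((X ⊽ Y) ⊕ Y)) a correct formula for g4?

g1 = Y ⊽ X
g2 = g1 ⊕ Y = (Y ⊽ X) ⊕ Y
g3 = g2 ⊽ Z = ((Y ⊽ X) ⊕ Y) ⊽ Z
g4 = g3 ⊽ Y = (((Y ⊽ X) ⊕ Y) ⊽ Z) ⊽ Y
At X=0, Y=1, Z=0: circuit gives 0, formula gives 0.
At X=0, Y=0, Z=0: circuit gives 1, formula gives 1.
Agrees on all 8 inputs.

Yes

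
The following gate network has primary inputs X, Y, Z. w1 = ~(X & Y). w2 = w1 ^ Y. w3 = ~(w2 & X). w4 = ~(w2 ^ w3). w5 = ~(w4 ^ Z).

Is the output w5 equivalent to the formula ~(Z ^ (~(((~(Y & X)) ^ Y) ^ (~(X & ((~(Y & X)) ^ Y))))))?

Yes

w1 = ~(X & Y)
w2 = w1 ^ Y = (~(X & Y)) ^ Y
w3 = ~(w2 & X) = ~(((~(X & Y)) ^ Y) & X)
w4 = ~(w2 ^ w3) = ~(((~(X & Y)) ^ Y) ^ (~(((~(X & Y)) ^ Y) & X)))
w5 = ~(w4 ^ Z) = ~((~(((~(X & Y)) ^ Y) ^ (~(((~(X & Y)) ^ Y) & X)))) ^ Z)
At X=0, Y=0, Z=0: circuit gives 0, formula gives 0.
At X=0, Y=0, Z=1: circuit gives 1, formula gives 1.
Agrees on all 8 inputs.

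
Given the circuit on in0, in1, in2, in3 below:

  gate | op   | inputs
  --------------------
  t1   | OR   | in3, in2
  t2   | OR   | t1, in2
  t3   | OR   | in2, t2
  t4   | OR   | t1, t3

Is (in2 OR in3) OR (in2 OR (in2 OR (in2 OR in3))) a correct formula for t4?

t1 = in3 OR in2
t2 = t1 OR in2 = (in3 OR in2) OR in2
t3 = in2 OR t2 = in2 OR ((in3 OR in2) OR in2)
t4 = t1 OR t3 = (in3 OR in2) OR (in2 OR ((in3 OR in2) OR in2))
At in0=0, in1=0, in2=0, in3=0: circuit gives 0, formula gives 0.
At in0=0, in1=0, in2=0, in3=1: circuit gives 1, formula gives 1.
Agrees on all 16 inputs.

Yes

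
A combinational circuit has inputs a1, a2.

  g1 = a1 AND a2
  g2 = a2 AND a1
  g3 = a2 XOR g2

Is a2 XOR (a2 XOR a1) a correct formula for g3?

g2 = a2 AND a1
g3 = a2 XOR g2 = a2 XOR (a2 AND a1)
At a1=0, a2=1: circuit gives 1, formula gives 0.

No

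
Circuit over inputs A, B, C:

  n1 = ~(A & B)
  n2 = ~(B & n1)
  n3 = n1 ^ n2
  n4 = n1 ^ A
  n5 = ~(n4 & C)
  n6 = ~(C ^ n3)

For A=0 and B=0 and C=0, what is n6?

n1 = ~(0 & 0) = 1
n2 = ~(0 & 1) = 1
n3 = 1 ^ 1 = 0
n6 = ~(0 ^ 0) = 1

1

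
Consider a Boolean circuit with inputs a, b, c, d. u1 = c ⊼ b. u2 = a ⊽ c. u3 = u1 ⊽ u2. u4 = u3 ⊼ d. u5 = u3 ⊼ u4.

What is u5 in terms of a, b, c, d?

u1 = c ⊼ b
u2 = a ⊽ c
u3 = u1 ⊽ u2 = (c ⊼ b) ⊽ (a ⊽ c)
u4 = u3 ⊼ d = ((c ⊼ b) ⊽ (a ⊽ c)) ⊼ d
u5 = u3 ⊼ u4 = ((c ⊼ b) ⊽ (a ⊽ c)) ⊼ (((c ⊼ b) ⊽ (a ⊽ c)) ⊼ d)

((c ⊼ b) ⊽ (a ⊽ c)) ⊼ (((c ⊼ b) ⊽ (a ⊽ c)) ⊼ d)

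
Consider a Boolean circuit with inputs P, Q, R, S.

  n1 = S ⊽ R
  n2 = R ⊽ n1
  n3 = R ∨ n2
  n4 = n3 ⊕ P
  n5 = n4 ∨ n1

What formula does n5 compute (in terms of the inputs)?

((R ∨ (R ⊽ (S ⊽ R))) ⊕ P) ∨ (S ⊽ R)

n1 = S ⊽ R
n2 = R ⊽ n1 = R ⊽ (S ⊽ R)
n3 = R ∨ n2 = R ∨ (R ⊽ (S ⊽ R))
n4 = n3 ⊕ P = (R ∨ (R ⊽ (S ⊽ R))) ⊕ P
n5 = n4 ∨ n1 = ((R ∨ (R ⊽ (S ⊽ R))) ⊕ P) ∨ (S ⊽ R)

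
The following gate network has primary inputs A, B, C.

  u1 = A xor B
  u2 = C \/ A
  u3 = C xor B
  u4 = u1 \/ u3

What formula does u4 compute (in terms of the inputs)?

u1 = A xor B
u3 = C xor B
u4 = u1 \/ u3 = (A xor B) \/ (C xor B)

(A xor B) \/ (C xor B)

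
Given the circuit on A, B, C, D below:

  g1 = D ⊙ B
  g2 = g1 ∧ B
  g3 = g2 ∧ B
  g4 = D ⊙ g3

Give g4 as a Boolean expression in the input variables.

D ⊙ (((D ⊙ B) ∧ B) ∧ B)

g1 = D ⊙ B
g2 = g1 ∧ B = (D ⊙ B) ∧ B
g3 = g2 ∧ B = ((D ⊙ B) ∧ B) ∧ B
g4 = D ⊙ g3 = D ⊙ (((D ⊙ B) ∧ B) ∧ B)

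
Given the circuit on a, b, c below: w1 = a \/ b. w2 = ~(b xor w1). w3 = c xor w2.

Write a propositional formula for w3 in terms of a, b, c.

c xor (~(b xor (a \/ b)))

w1 = a \/ b
w2 = ~(b xor w1) = ~(b xor (a \/ b))
w3 = c xor w2 = c xor (~(b xor (a \/ b)))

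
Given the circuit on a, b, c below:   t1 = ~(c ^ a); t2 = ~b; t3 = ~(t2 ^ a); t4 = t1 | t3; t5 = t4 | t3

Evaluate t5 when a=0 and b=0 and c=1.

t1 = ~(1 ^ 0) = 0
t2 = ~0 = 1
t3 = ~(1 ^ 0) = 0
t4 = 0 | 0 = 0
t5 = 0 | 0 = 0

0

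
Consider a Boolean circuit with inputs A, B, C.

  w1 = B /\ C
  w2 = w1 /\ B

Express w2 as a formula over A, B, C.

(B /\ C) /\ B

w1 = B /\ C
w2 = w1 /\ B = (B /\ C) /\ B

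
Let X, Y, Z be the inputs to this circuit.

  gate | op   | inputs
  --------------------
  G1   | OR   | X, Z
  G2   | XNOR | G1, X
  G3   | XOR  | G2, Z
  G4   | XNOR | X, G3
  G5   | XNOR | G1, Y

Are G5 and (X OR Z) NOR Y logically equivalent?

No

G1 = X OR Z
G5 = G1 XNOR Y = (X OR Z) XNOR Y
At X=0, Y=1, Z=1: circuit gives 1, formula gives 0.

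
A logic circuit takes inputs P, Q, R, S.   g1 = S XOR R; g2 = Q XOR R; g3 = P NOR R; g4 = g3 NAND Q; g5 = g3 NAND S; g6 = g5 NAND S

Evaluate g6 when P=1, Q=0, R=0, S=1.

g3 = 1 NOR 0 = 0
g5 = 0 NAND 1 = 1
g6 = 1 NAND 1 = 0

0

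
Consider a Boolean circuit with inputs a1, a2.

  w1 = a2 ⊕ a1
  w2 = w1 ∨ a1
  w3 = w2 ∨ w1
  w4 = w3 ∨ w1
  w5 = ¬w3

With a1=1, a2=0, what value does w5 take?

w1 = 0 ⊕ 1 = 1
w2 = 1 ∨ 1 = 1
w3 = 1 ∨ 1 = 1
w5 = ¬1 = 0

0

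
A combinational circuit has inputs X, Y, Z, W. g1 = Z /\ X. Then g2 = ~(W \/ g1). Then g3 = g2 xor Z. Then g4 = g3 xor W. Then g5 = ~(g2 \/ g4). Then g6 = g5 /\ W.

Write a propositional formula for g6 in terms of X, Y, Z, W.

(~((~(W \/ (Z /\ X))) \/ (((~(W \/ (Z /\ X))) xor Z) xor W))) /\ W

g1 = Z /\ X
g2 = ~(W \/ g1) = ~(W \/ (Z /\ X))
g3 = g2 xor Z = (~(W \/ (Z /\ X))) xor Z
g4 = g3 xor W = ((~(W \/ (Z /\ X))) xor Z) xor W
g5 = ~(g2 \/ g4) = ~((~(W \/ (Z /\ X))) \/ (((~(W \/ (Z /\ X))) xor Z) xor W))
g6 = g5 /\ W = (~((~(W \/ (Z /\ X))) \/ (((~(W \/ (Z /\ X))) xor Z) xor W))) /\ W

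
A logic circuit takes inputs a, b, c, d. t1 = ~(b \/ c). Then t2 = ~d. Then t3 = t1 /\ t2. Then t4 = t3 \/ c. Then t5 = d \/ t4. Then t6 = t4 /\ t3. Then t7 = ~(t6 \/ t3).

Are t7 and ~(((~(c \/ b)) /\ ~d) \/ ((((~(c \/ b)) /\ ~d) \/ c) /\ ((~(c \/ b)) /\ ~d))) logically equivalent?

Yes

t1 = ~(b \/ c)
t2 = ~d
t3 = t1 /\ t2 = (~(b \/ c)) /\ ~d
t4 = t3 \/ c = ((~(b \/ c)) /\ ~d) \/ c
t6 = t4 /\ t3 = (((~(b \/ c)) /\ ~d) \/ c) /\ ((~(b \/ c)) /\ ~d)
t7 = ~(t6 \/ t3) = ~(((((~(b \/ c)) /\ ~d) \/ c) /\ ((~(b \/ c)) /\ ~d)) \/ ((~(b \/ c)) /\ ~d))
At a=0, b=0, c=0, d=0: circuit gives 0, formula gives 0.
At a=0, b=0, c=0, d=1: circuit gives 1, formula gives 1.
Agrees on all 16 inputs.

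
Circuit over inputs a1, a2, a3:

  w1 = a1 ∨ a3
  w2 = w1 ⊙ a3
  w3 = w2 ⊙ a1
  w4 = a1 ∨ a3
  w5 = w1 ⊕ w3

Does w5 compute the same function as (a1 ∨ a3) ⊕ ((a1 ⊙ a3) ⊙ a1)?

w1 = a1 ∨ a3
w2 = w1 ⊙ a3 = (a1 ∨ a3) ⊙ a3
w3 = w2 ⊙ a1 = ((a1 ∨ a3) ⊙ a3) ⊙ a1
w5 = w1 ⊕ w3 = (a1 ∨ a3) ⊕ (((a1 ∨ a3) ⊙ a3) ⊙ a1)
At a1=0, a2=0, a3=1: circuit gives 1, formula gives 0.

No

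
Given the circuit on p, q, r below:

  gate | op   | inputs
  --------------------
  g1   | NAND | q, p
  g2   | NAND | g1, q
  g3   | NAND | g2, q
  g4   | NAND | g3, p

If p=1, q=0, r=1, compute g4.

g1 = 0 NAND 1 = 1
g2 = 1 NAND 0 = 1
g3 = 1 NAND 0 = 1
g4 = 1 NAND 1 = 0

0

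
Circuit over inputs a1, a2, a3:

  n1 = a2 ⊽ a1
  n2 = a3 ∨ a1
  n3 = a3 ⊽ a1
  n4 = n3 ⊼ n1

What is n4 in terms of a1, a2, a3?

(a3 ⊽ a1) ⊼ (a2 ⊽ a1)

n1 = a2 ⊽ a1
n3 = a3 ⊽ a1
n4 = n3 ⊼ n1 = (a3 ⊽ a1) ⊼ (a2 ⊽ a1)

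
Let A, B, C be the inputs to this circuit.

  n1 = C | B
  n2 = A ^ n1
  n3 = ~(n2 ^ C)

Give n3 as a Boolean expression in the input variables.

~((A ^ (C | B)) ^ C)

n1 = C | B
n2 = A ^ n1 = A ^ (C | B)
n3 = ~(n2 ^ C) = ~((A ^ (C | B)) ^ C)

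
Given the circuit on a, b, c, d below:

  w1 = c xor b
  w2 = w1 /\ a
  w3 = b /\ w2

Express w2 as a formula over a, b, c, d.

(c xor b) /\ a

w1 = c xor b
w2 = w1 /\ a = (c xor b) /\ a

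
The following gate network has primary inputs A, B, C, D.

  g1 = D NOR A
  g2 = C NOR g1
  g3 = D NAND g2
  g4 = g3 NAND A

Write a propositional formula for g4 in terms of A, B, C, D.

g1 = D NOR A
g2 = C NOR g1 = C NOR (D NOR A)
g3 = D NAND g2 = D NAND (C NOR (D NOR A))
g4 = g3 NAND A = (D NAND (C NOR (D NOR A))) NAND A

(D NAND (C NOR (D NOR A))) NAND A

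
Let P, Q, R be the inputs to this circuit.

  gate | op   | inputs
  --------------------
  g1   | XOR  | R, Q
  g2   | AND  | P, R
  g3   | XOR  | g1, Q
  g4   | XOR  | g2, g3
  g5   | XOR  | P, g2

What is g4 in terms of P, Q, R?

g1 = R XOR Q
g2 = P AND R
g3 = g1 XOR Q = (R XOR Q) XOR Q
g4 = g2 XOR g3 = (P AND R) XOR ((R XOR Q) XOR Q)

(P AND R) XOR ((R XOR Q) XOR Q)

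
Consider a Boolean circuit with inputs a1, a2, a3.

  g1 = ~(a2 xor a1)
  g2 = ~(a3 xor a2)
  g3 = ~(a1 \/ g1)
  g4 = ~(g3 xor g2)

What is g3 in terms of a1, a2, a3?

~(a1 \/ (~(a2 xor a1)))

g1 = ~(a2 xor a1)
g3 = ~(a1 \/ g1) = ~(a1 \/ (~(a2 xor a1)))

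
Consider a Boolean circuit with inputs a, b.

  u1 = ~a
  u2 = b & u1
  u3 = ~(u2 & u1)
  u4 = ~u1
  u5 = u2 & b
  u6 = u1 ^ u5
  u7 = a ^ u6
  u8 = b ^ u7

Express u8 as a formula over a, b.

u1 = ~a
u2 = b & u1 = b & ~a
u5 = u2 & b = (b & ~a) & b
u6 = u1 ^ u5 = ~a ^ ((b & ~a) & b)
u7 = a ^ u6 = a ^ (~a ^ ((b & ~a) & b))
u8 = b ^ u7 = b ^ (a ^ (~a ^ ((b & ~a) & b)))

b ^ (a ^ (~a ^ ((b & ~a) & b)))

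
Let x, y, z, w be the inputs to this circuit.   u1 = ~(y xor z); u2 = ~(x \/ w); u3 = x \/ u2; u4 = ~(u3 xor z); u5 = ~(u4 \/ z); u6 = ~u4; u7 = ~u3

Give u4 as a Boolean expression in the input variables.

~((x \/ (~(x \/ w))) xor z)

u2 = ~(x \/ w)
u3 = x \/ u2 = x \/ (~(x \/ w))
u4 = ~(u3 xor z) = ~((x \/ (~(x \/ w))) xor z)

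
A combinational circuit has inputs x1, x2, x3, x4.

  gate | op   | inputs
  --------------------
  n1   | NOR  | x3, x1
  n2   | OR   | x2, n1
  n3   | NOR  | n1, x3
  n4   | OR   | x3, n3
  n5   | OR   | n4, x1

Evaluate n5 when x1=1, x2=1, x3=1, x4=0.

1

n1 = 1 NOR 1 = 0
n3 = 0 NOR 1 = 0
n4 = 1 OR 0 = 1
n5 = 1 OR 1 = 1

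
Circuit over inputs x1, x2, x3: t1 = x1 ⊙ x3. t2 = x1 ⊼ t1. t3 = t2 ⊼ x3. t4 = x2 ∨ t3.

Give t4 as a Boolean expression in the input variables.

x2 ∨ ((x1 ⊼ (x1 ⊙ x3)) ⊼ x3)

t1 = x1 ⊙ x3
t2 = x1 ⊼ t1 = x1 ⊼ (x1 ⊙ x3)
t3 = t2 ⊼ x3 = (x1 ⊼ (x1 ⊙ x3)) ⊼ x3
t4 = x2 ∨ t3 = x2 ∨ ((x1 ⊼ (x1 ⊙ x3)) ⊼ x3)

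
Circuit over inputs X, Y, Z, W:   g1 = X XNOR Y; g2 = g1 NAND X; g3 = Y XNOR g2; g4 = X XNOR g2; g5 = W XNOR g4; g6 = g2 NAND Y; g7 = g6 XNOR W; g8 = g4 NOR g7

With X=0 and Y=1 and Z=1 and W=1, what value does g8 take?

g1 = 0 XNOR 1 = 0
g2 = 0 NAND 0 = 1
g4 = 0 XNOR 1 = 0
g6 = 1 NAND 1 = 0
g7 = 0 XNOR 1 = 0
g8 = 0 NOR 0 = 1

1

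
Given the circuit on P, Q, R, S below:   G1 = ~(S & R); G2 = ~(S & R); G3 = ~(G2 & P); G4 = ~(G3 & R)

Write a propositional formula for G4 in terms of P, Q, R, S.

G2 = ~(S & R)
G3 = ~(G2 & P) = ~((~(S & R)) & P)
G4 = ~(G3 & R) = ~((~((~(S & R)) & P)) & R)

~((~((~(S & R)) & P)) & R)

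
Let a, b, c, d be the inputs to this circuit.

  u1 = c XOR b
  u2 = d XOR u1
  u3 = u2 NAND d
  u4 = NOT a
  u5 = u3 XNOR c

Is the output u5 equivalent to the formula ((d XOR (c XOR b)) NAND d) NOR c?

No

u1 = c XOR b
u2 = d XOR u1 = d XOR (c XOR b)
u3 = u2 NAND d = (d XOR (c XOR b)) NAND d
u5 = u3 XNOR c = ((d XOR (c XOR b)) NAND d) XNOR c
At a=0, b=0, c=1, d=0: circuit gives 1, formula gives 0.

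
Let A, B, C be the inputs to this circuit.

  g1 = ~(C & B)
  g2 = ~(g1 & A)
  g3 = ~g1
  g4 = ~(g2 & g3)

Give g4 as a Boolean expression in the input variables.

g1 = ~(C & B)
g2 = ~(g1 & A) = ~((~(C & B)) & A)
g3 = ~g1 = ~(~(C & B))
g4 = ~(g2 & g3) = ~((~((~(C & B)) & A)) & ~(~(C & B)))

~((~((~(C & B)) & A)) & ~(~(C & B)))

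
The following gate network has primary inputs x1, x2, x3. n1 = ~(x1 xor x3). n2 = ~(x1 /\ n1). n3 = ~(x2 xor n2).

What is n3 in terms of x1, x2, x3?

~(x2 xor (~(x1 /\ (~(x1 xor x3)))))

n1 = ~(x1 xor x3)
n2 = ~(x1 /\ n1) = ~(x1 /\ (~(x1 xor x3)))
n3 = ~(x2 xor n2) = ~(x2 xor (~(x1 /\ (~(x1 xor x3)))))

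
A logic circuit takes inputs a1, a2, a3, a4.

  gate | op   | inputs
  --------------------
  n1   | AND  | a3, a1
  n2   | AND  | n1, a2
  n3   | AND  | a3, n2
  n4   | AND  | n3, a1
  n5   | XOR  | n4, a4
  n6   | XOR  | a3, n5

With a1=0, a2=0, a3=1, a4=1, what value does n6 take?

0

n1 = 1 AND 0 = 0
n2 = 0 AND 0 = 0
n3 = 1 AND 0 = 0
n4 = 0 AND 0 = 0
n5 = 0 XOR 1 = 1
n6 = 1 XOR 1 = 0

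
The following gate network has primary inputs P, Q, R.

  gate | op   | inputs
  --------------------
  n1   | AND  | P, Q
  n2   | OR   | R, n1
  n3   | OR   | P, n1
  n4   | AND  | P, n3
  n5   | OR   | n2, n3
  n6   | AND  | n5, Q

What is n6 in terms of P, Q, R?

((R OR (P AND Q)) OR (P OR (P AND Q))) AND Q

n1 = P AND Q
n2 = R OR n1 = R OR (P AND Q)
n3 = P OR n1 = P OR (P AND Q)
n5 = n2 OR n3 = (R OR (P AND Q)) OR (P OR (P AND Q))
n6 = n5 AND Q = ((R OR (P AND Q)) OR (P OR (P AND Q))) AND Q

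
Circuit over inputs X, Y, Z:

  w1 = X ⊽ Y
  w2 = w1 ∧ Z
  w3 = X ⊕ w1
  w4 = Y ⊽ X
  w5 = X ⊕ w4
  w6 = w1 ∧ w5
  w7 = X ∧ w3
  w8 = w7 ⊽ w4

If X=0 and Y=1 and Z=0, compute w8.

1

w1 = 0 ⊽ 1 = 0
w3 = 0 ⊕ 0 = 0
w4 = 1 ⊽ 0 = 0
w7 = 0 ∧ 0 = 0
w8 = 0 ⊽ 0 = 1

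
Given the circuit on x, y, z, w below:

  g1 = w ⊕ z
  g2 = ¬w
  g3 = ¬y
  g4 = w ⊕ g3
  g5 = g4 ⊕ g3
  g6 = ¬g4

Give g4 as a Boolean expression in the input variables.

g3 = ¬y
g4 = w ⊕ g3 = w ⊕ ¬y

w ⊕ ¬y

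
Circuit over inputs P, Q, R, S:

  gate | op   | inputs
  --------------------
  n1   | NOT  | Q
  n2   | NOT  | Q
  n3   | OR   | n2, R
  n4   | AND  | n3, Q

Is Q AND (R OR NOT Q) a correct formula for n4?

n2 = NOT Q
n3 = n2 OR R = NOT Q OR R
n4 = n3 AND Q = (NOT Q OR R) AND Q
At P=0, Q=0, R=0, S=0: circuit gives 0, formula gives 0.
At P=0, Q=1, R=1, S=0: circuit gives 1, formula gives 1.
Agrees on all 16 inputs.

Yes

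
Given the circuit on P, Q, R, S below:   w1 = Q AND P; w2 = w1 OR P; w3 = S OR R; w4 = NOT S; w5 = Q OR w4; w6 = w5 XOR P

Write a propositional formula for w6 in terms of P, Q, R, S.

(Q OR NOT S) XOR P

w4 = NOT S
w5 = Q OR w4 = Q OR NOT S
w6 = w5 XOR P = (Q OR NOT S) XOR P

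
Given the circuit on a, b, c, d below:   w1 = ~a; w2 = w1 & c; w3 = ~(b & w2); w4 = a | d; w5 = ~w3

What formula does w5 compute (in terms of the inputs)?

w1 = ~a
w2 = w1 & c = ~a & c
w3 = ~(b & w2) = ~(b & (~a & c))
w5 = ~w3 = ~(~(b & (~a & c)))

~(~(b & (~a & c)))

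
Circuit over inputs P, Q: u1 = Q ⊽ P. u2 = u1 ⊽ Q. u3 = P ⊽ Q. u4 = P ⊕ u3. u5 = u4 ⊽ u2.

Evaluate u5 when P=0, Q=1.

u1 = 1 ⊽ 0 = 0
u2 = 0 ⊽ 1 = 0
u3 = 0 ⊽ 1 = 0
u4 = 0 ⊕ 0 = 0
u5 = 0 ⊽ 0 = 1

1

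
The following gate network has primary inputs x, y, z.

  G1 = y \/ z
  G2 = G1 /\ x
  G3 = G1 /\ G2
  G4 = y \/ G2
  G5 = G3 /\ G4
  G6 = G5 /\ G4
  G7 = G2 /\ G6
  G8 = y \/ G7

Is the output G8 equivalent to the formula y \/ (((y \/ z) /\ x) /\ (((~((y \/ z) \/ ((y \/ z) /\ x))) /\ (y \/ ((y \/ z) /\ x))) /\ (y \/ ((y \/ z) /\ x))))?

G1 = y \/ z
G2 = G1 /\ x = (y \/ z) /\ x
G3 = G1 /\ G2 = (y \/ z) /\ ((y \/ z) /\ x)
G4 = y \/ G2 = y \/ ((y \/ z) /\ x)
G5 = G3 /\ G4 = ((y \/ z) /\ ((y \/ z) /\ x)) /\ (y \/ ((y \/ z) /\ x))
G6 = G5 /\ G4 = (((y \/ z) /\ ((y \/ z) /\ x)) /\ (y \/ ((y \/ z) /\ x))) /\ (y \/ ((y \/ z) /\ x))
G7 = G2 /\ G6 = ((y \/ z) /\ x) /\ ((((y \/ z) /\ ((y \/ z) /\ x)) /\ (y \/ ((y \/ z) /\ x))) /\ (y \/ ((y \/ z) /\ x)))
G8 = y \/ G7 = y \/ (((y \/ z) /\ x) /\ ((((y \/ z) /\ ((y \/ z) /\ x)) /\ (y \/ ((y \/ z) /\ x))) /\ (y \/ ((y \/ z) /\ x))))
At x=1, y=0, z=1: circuit gives 1, formula gives 0.

No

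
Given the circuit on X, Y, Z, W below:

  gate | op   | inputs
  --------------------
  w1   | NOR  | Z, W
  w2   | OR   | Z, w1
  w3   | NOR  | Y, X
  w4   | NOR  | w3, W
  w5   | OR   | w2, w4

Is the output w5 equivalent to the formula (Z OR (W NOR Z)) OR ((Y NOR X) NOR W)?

Yes

w1 = Z NOR W
w2 = Z OR w1 = Z OR (Z NOR W)
w3 = Y NOR X
w4 = w3 NOR W = (Y NOR X) NOR W
w5 = w2 OR w4 = (Z OR (Z NOR W)) OR ((Y NOR X) NOR W)
At X=0, Y=0, Z=0, W=1: circuit gives 0, formula gives 0.
At X=0, Y=0, Z=0, W=0: circuit gives 1, formula gives 1.
Agrees on all 16 inputs.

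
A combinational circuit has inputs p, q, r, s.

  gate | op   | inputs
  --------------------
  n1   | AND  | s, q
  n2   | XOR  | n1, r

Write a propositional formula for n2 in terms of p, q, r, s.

n1 = s AND q
n2 = n1 XOR r = (s AND q) XOR r

(s AND q) XOR r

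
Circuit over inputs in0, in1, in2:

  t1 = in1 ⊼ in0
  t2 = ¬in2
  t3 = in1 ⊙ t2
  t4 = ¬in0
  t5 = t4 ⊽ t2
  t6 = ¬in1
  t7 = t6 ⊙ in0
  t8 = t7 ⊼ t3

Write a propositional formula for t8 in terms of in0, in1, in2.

(¬in1 ⊙ in0) ⊼ (in1 ⊙ ¬in2)

t2 = ¬in2
t3 = in1 ⊙ t2 = in1 ⊙ ¬in2
t6 = ¬in1
t7 = t6 ⊙ in0 = ¬in1 ⊙ in0
t8 = t7 ⊼ t3 = (¬in1 ⊙ in0) ⊼ (in1 ⊙ ¬in2)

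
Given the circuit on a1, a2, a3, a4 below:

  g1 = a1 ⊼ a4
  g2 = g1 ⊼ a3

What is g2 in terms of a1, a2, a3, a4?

g1 = a1 ⊼ a4
g2 = g1 ⊼ a3 = (a1 ⊼ a4) ⊼ a3

(a1 ⊼ a4) ⊼ a3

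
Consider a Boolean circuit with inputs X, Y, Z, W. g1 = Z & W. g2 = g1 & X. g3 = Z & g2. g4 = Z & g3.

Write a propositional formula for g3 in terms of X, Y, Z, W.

Z & ((Z & W) & X)

g1 = Z & W
g2 = g1 & X = (Z & W) & X
g3 = Z & g2 = Z & ((Z & W) & X)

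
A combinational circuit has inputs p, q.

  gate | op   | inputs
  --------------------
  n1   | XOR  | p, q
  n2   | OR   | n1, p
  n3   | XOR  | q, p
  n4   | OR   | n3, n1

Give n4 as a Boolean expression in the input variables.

n1 = p XOR q
n3 = q XOR p
n4 = n3 OR n1 = (q XOR p) OR (p XOR q)

(q XOR p) OR (p XOR q)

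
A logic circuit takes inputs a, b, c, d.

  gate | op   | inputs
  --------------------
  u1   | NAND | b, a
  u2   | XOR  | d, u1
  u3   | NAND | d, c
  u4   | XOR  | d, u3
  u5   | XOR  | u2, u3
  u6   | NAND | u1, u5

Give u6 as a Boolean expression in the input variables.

(b NAND a) NAND ((d XOR (b NAND a)) XOR (d NAND c))

u1 = b NAND a
u2 = d XOR u1 = d XOR (b NAND a)
u3 = d NAND c
u5 = u2 XOR u3 = (d XOR (b NAND a)) XOR (d NAND c)
u6 = u1 NAND u5 = (b NAND a) NAND ((d XOR (b NAND a)) XOR (d NAND c))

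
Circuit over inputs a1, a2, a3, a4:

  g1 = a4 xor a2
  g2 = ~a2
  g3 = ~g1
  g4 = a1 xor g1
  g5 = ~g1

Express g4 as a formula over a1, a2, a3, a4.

g1 = a4 xor a2
g4 = a1 xor g1 = a1 xor (a4 xor a2)

a1 xor (a4 xor a2)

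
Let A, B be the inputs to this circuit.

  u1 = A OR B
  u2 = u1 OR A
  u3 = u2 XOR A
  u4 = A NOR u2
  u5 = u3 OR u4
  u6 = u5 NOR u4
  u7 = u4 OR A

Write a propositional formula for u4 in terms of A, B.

u1 = A OR B
u2 = u1 OR A = (A OR B) OR A
u4 = A NOR u2 = A NOR ((A OR B) OR A)

A NOR ((A OR B) OR A)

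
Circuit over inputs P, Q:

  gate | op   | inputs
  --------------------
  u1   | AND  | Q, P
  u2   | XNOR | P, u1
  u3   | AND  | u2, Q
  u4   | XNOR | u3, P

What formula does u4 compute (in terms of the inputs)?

u1 = Q AND P
u2 = P XNOR u1 = P XNOR (Q AND P)
u3 = u2 AND Q = (P XNOR (Q AND P)) AND Q
u4 = u3 XNOR P = ((P XNOR (Q AND P)) AND Q) XNOR P

((P XNOR (Q AND P)) AND Q) XNOR P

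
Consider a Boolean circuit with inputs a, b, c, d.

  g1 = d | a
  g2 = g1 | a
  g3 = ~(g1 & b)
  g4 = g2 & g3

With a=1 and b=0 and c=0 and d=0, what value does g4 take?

g1 = 0 | 1 = 1
g2 = 1 | 1 = 1
g3 = ~(1 & 0) = 1
g4 = 1 & 1 = 1

1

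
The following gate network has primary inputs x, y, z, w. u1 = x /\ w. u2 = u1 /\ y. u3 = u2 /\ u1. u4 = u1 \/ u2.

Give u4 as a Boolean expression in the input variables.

(x /\ w) \/ ((x /\ w) /\ y)

u1 = x /\ w
u2 = u1 /\ y = (x /\ w) /\ y
u4 = u1 \/ u2 = (x /\ w) \/ ((x /\ w) /\ y)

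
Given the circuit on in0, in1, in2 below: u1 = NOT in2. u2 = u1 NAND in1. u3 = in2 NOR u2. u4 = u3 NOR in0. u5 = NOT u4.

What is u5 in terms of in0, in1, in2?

NOT ((in2 NOR (NOT in2 NAND in1)) NOR in0)

u1 = NOT in2
u2 = u1 NAND in1 = NOT in2 NAND in1
u3 = in2 NOR u2 = in2 NOR (NOT in2 NAND in1)
u4 = u3 NOR in0 = (in2 NOR (NOT in2 NAND in1)) NOR in0
u5 = NOT u4 = NOT ((in2 NOR (NOT in2 NAND in1)) NOR in0)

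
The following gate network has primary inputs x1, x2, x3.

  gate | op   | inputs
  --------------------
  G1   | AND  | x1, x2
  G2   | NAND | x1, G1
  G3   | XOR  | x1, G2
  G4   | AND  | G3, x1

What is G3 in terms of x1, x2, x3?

G1 = x1 AND x2
G2 = x1 NAND G1 = x1 NAND (x1 AND x2)
G3 = x1 XOR G2 = x1 XOR (x1 NAND (x1 AND x2))

x1 XOR (x1 NAND (x1 AND x2))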